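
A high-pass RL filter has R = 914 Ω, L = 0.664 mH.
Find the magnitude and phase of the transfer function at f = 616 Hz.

Step 1 — Angular frequency: ω = 2π·616 = 3870 rad/s.
Step 2 — Transfer function: H(jω) = jωL/(R + jωL).
Step 3 — Numerator jωL = j·2.57; denominator R + jωL = 914 + j2.57.
Step 4 — H = 7.906e-06 + j0.002812.
Step 5 — Magnitude: |H| = 0.002812 (-51.0 dB); phase: φ = 89.8°.

|H| = 0.002812 (-51.0 dB), φ = 89.8°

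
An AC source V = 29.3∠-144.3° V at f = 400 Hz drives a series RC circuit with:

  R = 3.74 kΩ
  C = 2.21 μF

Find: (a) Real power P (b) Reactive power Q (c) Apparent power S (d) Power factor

Step 1 — Angular frequency: ω = 2π·f = 2π·400 = 2513 rad/s.
Step 2 — Component impedances:
  R: Z = R = 3740 Ω
  C: Z = 1/(jωC) = -j/(ω·C) = 0 - j180 Ω
Step 3 — Series combination: Z_total = R + C = 3740 - j180 Ω = 3744∠-2.8° Ω.
Step 4 — Source phasor: V = 29.3∠-144.3° V = -23.79 - j17.1 V.
Step 5 — Current: I = V / Z = -0.006128 - j0.004867 A = 0.007825∠-141.5° A.
Step 6 — Complex power: S = V·I* = 0.229 - j0.01102 VA.
Step 7 — Real power: P = Re(S) = 0.229 W.
Step 8 — Reactive power: Q = Im(S) = -0.01102 VAR.
Step 9 — Apparent power: |S| = 0.2293 VA.
Step 10 — Power factor: PF = P/|S| = 0.9988 (leading).

(a) P = 0.229 W  (b) Q = -0.01102 VAR  (c) S = 0.2293 VA  (d) PF = 0.9988 (leading)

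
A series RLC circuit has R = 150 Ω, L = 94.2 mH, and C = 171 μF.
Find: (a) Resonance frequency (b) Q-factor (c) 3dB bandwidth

Step 1 — Resonance: ω₀ = 1/√(LC) = 1/√(0.0942·0.000171) = 249.2 rad/s.
Step 2 — f₀ = ω₀/(2π) = 39.65 Hz.
Step 3 — Series Q: Q = ω₀L/R = 249.2·0.0942/150 = 0.1565.
Step 4 — Bandwidth: Δω = ω₀/Q = 1592 rad/s; BW = Δω/(2π) = 253.4 Hz.

(a) f₀ = 39.65 Hz  (b) Q = 0.1565  (c) BW = 253.4 Hz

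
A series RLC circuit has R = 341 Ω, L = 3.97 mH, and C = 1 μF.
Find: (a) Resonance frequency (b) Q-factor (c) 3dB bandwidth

Step 1 — Resonance: ω₀ = 1/√(LC) = 1/√(0.00397·1e-06) = 1.587e+04 rad/s.
Step 2 — f₀ = ω₀/(2π) = 2526 Hz.
Step 3 — Series Q: Q = ω₀L/R = 1.587e+04·0.00397/341 = 0.1848.
Step 4 — Bandwidth: Δω = ω₀/Q = 8.589e+04 rad/s; BW = Δω/(2π) = 1.367e+04 Hz.

(a) f₀ = 2526 Hz  (b) Q = 0.1848  (c) BW = 1.367e+04 Hz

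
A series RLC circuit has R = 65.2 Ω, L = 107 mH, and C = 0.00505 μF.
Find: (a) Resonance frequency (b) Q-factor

Step 1 — Resonance condition Im(Z)=0 gives ω₀ = 1/√(LC).
Step 2 — ω₀ = 1/√(0.107·5.05e-09) = 4.302e+04 rad/s.
Step 3 — f₀ = ω₀/(2π) = 6847 Hz.
Step 4 — Series Q: Q = ω₀L/R = 4.302e+04·0.107/65.2 = 70.6.

(a) f₀ = 6847 Hz  (b) Q = 70.6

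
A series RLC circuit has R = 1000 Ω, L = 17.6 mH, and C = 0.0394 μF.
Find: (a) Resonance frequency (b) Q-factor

Step 1 — Resonance condition Im(Z)=0 gives ω₀ = 1/√(LC).
Step 2 — ω₀ = 1/√(0.0176·3.94e-08) = 3.797e+04 rad/s.
Step 3 — f₀ = ω₀/(2π) = 6044 Hz.
Step 4 — Series Q: Q = ω₀L/R = 3.797e+04·0.0176/1000 = 0.6684.

(a) f₀ = 6044 Hz  (b) Q = 0.6684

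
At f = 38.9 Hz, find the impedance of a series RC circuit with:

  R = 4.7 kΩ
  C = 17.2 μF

Step 1 — Angular frequency: ω = 2π·f = 2π·38.9 = 244.4 rad/s.
Step 2 — Component impedances:
  R: Z = R = 4700 Ω
  C: Z = 1/(jωC) = -j/(ω·C) = 0 - j237.9 Ω
Step 3 — Series combination: Z_total = R + C = 4700 - j237.9 Ω = 4706∠-2.9° Ω.

Z = 4700 - j237.9 Ω = 4706∠-2.9° Ω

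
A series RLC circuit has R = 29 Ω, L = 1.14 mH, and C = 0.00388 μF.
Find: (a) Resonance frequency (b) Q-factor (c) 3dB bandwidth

Step 1 — Resonance condition Im(Z)=0 gives ω₀ = 1/√(LC).
Step 2 — ω₀ = 1/√(0.00114·3.88e-09) = 4.755e+05 rad/s.
Step 3 — f₀ = ω₀/(2π) = 7.567e+04 Hz.
Step 4 — Series Q: Q = ω₀L/R = 4.755e+05·0.00114/29 = 18.69.
Step 5 — 3dB bandwidth: Δω = ω₀/Q = 2.544e+04 rad/s; BW = Δω/(2π) = 4049 Hz.

(a) f₀ = 7.567e+04 Hz  (b) Q = 18.69  (c) BW = 4049 Hz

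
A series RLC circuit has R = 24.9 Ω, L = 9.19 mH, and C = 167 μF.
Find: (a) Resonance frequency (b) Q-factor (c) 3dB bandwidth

Step 1 — Resonance condition Im(Z)=0 gives ω₀ = 1/√(LC).
Step 2 — ω₀ = 1/√(0.00919·0.000167) = 807.2 rad/s.
Step 3 — f₀ = ω₀/(2π) = 128.5 Hz.
Step 4 — Series Q: Q = ω₀L/R = 807.2·0.00919/24.9 = 0.2979.
Step 5 — 3dB bandwidth: Δω = ω₀/Q = 2709 rad/s; BW = Δω/(2π) = 431.2 Hz.

(a) f₀ = 128.5 Hz  (b) Q = 0.2979  (c) BW = 431.2 Hz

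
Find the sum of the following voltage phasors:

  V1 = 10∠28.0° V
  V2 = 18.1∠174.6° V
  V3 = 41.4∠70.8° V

Step 1 — Convert each phasor to rectangular form:
  V1 = 10·(cos(28.0°) + j·sin(28.0°)) = 8.829 + j4.695 V
  V2 = 18.1·(cos(174.6°) + j·sin(174.6°)) = -18.02 + j1.703 V
  V3 = 41.4·(cos(70.8°) + j·sin(70.8°)) = 13.62 + j39.1 V
Step 2 — Sum components: V_total = 4.425 + j45.5 V.
Step 3 — Convert to polar: |V_total| = 45.71 V, ∠V_total = 84.4°.

V_total = 45.71∠84.4° V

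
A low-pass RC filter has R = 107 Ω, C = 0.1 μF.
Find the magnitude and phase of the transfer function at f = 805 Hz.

Step 1 — Angular frequency: ω = 2π·805 = 5058 rad/s.
Step 2 — Transfer function: H(jω) = 1/(1 + jωRC).
Step 3 — Denominator: 1 + jωRC = 1 + j·5058·107·1e-07 = 1 + j0.05412.
Step 4 — H = 0.9971 - j0.05396.
Step 5 — Magnitude: |H| = 0.9985 (-0.0 dB); phase: φ = -3.1°.

|H| = 0.9985 (-0.0 dB), φ = -3.1°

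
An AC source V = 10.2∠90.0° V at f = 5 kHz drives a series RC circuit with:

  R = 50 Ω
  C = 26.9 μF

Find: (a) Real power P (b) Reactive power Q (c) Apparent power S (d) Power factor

Step 1 — Angular frequency: ω = 2π·f = 2π·5000 = 3.142e+04 rad/s.
Step 2 — Component impedances:
  R: Z = R = 50 Ω
  C: Z = 1/(jωC) = -j/(ω·C) = 0 - j1.183 Ω
Step 3 — Series combination: Z_total = R + C = 50 - j1.183 Ω = 50.01∠-1.4° Ω.
Step 4 — Source phasor: V = 10.2∠90.0° V = 0 + j10.2 V.
Step 5 — Current: I = V / Z = -0.004825 + j0.2039 A = 0.2039∠91.4° A.
Step 6 — Complex power: S = V·I* = 2.08 - j0.04922 VA.
Step 7 — Real power: P = Re(S) = 2.08 W.
Step 8 — Reactive power: Q = Im(S) = -0.04922 VAR.
Step 9 — Apparent power: |S| = 2.08 VA.
Step 10 — Power factor: PF = P/|S| = 0.9997 (leading).

(a) P = 2.08 W  (b) Q = -0.04922 VAR  (c) S = 2.08 VA  (d) PF = 0.9997 (leading)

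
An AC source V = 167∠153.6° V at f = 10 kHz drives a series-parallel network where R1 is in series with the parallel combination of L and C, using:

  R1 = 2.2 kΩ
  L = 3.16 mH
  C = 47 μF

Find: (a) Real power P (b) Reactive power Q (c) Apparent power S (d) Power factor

Step 1 — Angular frequency: ω = 2π·f = 2π·1e+04 = 6.283e+04 rad/s.
Step 2 — Component impedances:
  R1: Z = R = 2200 Ω
  L: Z = jωL = j·6.283e+04·0.00316 = 0 + j198.5 Ω
  C: Z = 1/(jωC) = -j/(ω·C) = 0 - j0.3386 Ω
Step 3 — Parallel branch: L || C = 1/(1/L + 1/C) = 0 - j0.3392 Ω.
Step 4 — Series with R1: Z_total = R1 + (L || C) = 2200 - j0.3392 Ω = 2200∠-0.0° Ω.
Step 5 — Source phasor: V = 167∠153.6° V = -149.6 + j74.25 V.
Step 6 — Current: I = V / Z = -0.068 + j0.03374 A = 0.07591∠153.6° A.
Step 7 — Complex power: S = V·I* = 12.68 - j0.001955 VA.
Step 8 — Real power: P = Re(S) = 12.68 W.
Step 9 — Reactive power: Q = Im(S) = -0.001955 VAR.
Step 10 — Apparent power: |S| = 12.68 VA.
Step 11 — Power factor: PF = P/|S| = 1 (leading).

(a) P = 12.68 W  (b) Q = -0.001955 VAR  (c) S = 12.68 VA  (d) PF = 1 (leading)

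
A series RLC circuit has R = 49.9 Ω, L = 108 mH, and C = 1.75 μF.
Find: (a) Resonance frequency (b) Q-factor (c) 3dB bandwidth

Step 1 — Resonance condition Im(Z)=0 gives ω₀ = 1/√(LC).
Step 2 — ω₀ = 1/√(0.108·1.75e-06) = 2300 rad/s.
Step 3 — f₀ = ω₀/(2π) = 366.1 Hz.
Step 4 — Series Q: Q = ω₀L/R = 2300·0.108/49.9 = 4.978.
Step 5 — 3dB bandwidth: Δω = ω₀/Q = 462 rad/s; BW = Δω/(2π) = 73.54 Hz.

(a) f₀ = 366.1 Hz  (b) Q = 4.978  (c) BW = 73.54 Hz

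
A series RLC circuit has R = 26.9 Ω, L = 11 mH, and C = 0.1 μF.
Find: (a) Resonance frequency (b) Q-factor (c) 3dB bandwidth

Step 1 — Resonance condition Im(Z)=0 gives ω₀ = 1/√(LC).
Step 2 — ω₀ = 1/√(0.011·1e-07) = 3.015e+04 rad/s.
Step 3 — f₀ = ω₀/(2π) = 4799 Hz.
Step 4 — Series Q: Q = ω₀L/R = 3.015e+04·0.011/26.9 = 12.33.
Step 5 — 3dB bandwidth: Δω = ω₀/Q = 2445 rad/s; BW = Δω/(2π) = 389.2 Hz.

(a) f₀ = 4799 Hz  (b) Q = 12.33  (c) BW = 389.2 Hz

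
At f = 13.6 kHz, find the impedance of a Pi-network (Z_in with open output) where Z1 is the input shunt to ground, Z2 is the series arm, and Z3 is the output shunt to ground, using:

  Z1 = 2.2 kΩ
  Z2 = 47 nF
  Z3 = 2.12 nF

Step 1 — Angular frequency: ω = 2π·f = 2π·1.36e+04 = 8.545e+04 rad/s.
Step 2 — Component impedances:
  Z1: Z = R = 2200 Ω
  Z2: Z = 1/(jωC) = -j/(ω·C) = 0 - j249 Ω
  Z3: Z = 1/(jωC) = -j/(ω·C) = 0 - j5520 Ω
Step 3 — With open output, the series arm Z2 and the output shunt Z3 appear in series to ground: Z2 + Z3 = 0 - j5769 Ω.
Step 4 — Parallel with input shunt Z1: Z_in = Z1 || (Z2 + Z3) = 1921 - j732.4 Ω = 2056∠-20.9° Ω.

Z = 1921 - j732.4 Ω = 2056∠-20.9° Ω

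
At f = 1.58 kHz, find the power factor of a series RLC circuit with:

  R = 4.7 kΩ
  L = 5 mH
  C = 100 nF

Step 1 — Angular frequency: ω = 2π·f = 2π·1580 = 9927 rad/s.
Step 2 — Component impedances:
  R: Z = R = 4700 Ω
  L: Z = jωL = j·9927·0.005 = 0 + j49.64 Ω
  C: Z = 1/(jωC) = -j/(ω·C) = 0 - j1007 Ω
Step 3 — Series combination: Z_total = R + L + C = 4700 - j957.7 Ω = 4797∠-11.5° Ω.
Step 4 — Power factor: PF = cos(φ) = Re(Z)/|Z| = 4700/4796.6 = 0.9799.
Step 5 — Type: Im(Z) = -957.7 ⇒ leading (phase φ = -11.5°).

PF = 0.9799 (leading, φ = -11.5°)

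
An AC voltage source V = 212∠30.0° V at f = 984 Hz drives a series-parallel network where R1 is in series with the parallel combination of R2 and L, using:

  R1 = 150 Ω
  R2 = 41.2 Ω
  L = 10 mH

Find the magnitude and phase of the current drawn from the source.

Step 1 — Angular frequency: ω = 2π·f = 2π·984 = 6183 rad/s.
Step 2 — Component impedances:
  R1: Z = R = 150 Ω
  R2: Z = R = 41.2 Ω
  L: Z = jωL = j·6183·0.01 = 0 + j61.83 Ω
Step 3 — Parallel branch: R2 || L = 1/(1/R2 + 1/L) = 28.53 + j19.01 Ω.
Step 4 — Series with R1: Z_total = R1 + (R2 || L) = 178.5 + j19.01 Ω = 179.5∠6.1° Ω.
Step 5 — Source phasor: V = 212∠30.0° V = 183.6 + j106 V.
Step 6 — Ohm's law: I = V / Z_total = (183.6 + j106) / (178.5 + j19.01) = 1.079 + j0.4788 A.
Step 7 — Convert to polar: |I| = 1.181 A, ∠I = 23.9°.

I = 1.181∠23.9° A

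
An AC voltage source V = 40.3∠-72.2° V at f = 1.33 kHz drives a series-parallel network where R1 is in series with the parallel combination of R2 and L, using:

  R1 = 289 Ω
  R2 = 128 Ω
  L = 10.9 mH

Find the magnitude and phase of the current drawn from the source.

Step 1 — Angular frequency: ω = 2π·f = 2π·1330 = 8357 rad/s.
Step 2 — Component impedances:
  R1: Z = R = 289 Ω
  R2: Z = R = 128 Ω
  L: Z = jωL = j·8357·0.0109 = 0 + j91.09 Ω
Step 3 — Parallel branch: R2 || L = 1/(1/R2 + 1/L) = 43.03 + j60.47 Ω.
Step 4 — Series with R1: Z_total = R1 + (R2 || L) = 332 + j60.47 Ω = 337.5∠10.3° Ω.
Step 5 — Source phasor: V = 40.3∠-72.2° V = 12.32 - j38.37 V.
Step 6 — Ohm's law: I = V / Z_total = (12.32 - j38.37) / (332 + j60.47) = 0.01554 - j0.1184 A.
Step 7 — Convert to polar: |I| = 0.1194 A, ∠I = -82.5°.

I = 0.1194∠-82.5° A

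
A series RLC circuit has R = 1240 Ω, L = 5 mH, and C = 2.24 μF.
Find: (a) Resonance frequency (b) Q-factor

Step 1 — Resonance condition Im(Z)=0 gives ω₀ = 1/√(LC).
Step 2 — ω₀ = 1/√(0.005·2.24e-06) = 9449 rad/s.
Step 3 — f₀ = ω₀/(2π) = 1504 Hz.
Step 4 — Series Q: Q = ω₀L/R = 9449·0.005/1240 = 0.0381.

(a) f₀ = 1504 Hz  (b) Q = 0.0381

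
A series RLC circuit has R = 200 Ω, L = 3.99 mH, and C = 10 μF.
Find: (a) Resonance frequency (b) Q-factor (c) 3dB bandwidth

Step 1 — Resonance: ω₀ = 1/√(LC) = 1/√(0.00399·1e-05) = 5006 rad/s.
Step 2 — f₀ = ω₀/(2π) = 796.8 Hz.
Step 3 — Series Q: Q = ω₀L/R = 5006·0.00399/200 = 0.09987.
Step 4 — Bandwidth: Δω = ω₀/Q = 5.013e+04 rad/s; BW = Δω/(2π) = 7978 Hz.

(a) f₀ = 796.8 Hz  (b) Q = 0.09987  (c) BW = 7978 Hz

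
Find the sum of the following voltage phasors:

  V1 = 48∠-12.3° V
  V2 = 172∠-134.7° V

Step 1 — Convert each phasor to rectangular form:
  V1 = 48·(cos(-12.3°) + j·sin(-12.3°)) = 46.9 - j10.23 V
  V2 = 172·(cos(-134.7°) + j·sin(-134.7°)) = -121 - j122.3 V
Step 2 — Sum components: V_total = -74.09 - j132.5 V.
Step 3 — Convert to polar: |V_total| = 151.8 V, ∠V_total = -119.2°.

V_total = 151.8∠-119.2° V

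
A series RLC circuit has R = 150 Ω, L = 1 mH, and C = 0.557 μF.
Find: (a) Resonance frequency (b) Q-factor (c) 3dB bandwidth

Step 1 — Resonance: ω₀ = 1/√(LC) = 1/√(0.001·5.57e-07) = 4.237e+04 rad/s.
Step 2 — f₀ = ω₀/(2π) = 6744 Hz.
Step 3 — Series Q: Q = ω₀L/R = 4.237e+04·0.001/150 = 0.2825.
Step 4 — Bandwidth: Δω = ω₀/Q = 1.5e+05 rad/s; BW = Δω/(2π) = 2.387e+04 Hz.

(a) f₀ = 6744 Hz  (b) Q = 0.2825  (c) BW = 2.387e+04 Hz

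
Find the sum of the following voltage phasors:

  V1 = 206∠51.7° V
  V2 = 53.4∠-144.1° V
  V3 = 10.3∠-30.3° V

Step 1 — Convert each phasor to rectangular form:
  V1 = 206·(cos(51.7°) + j·sin(51.7°)) = 127.7 + j161.7 V
  V2 = 53.4·(cos(-144.1°) + j·sin(-144.1°)) = -43.26 - j31.31 V
  V3 = 10.3·(cos(-30.3°) + j·sin(-30.3°)) = 8.893 - j5.197 V
Step 2 — Sum components: V_total = 93.31 + j125.2 V.
Step 3 — Convert to polar: |V_total| = 156.1 V, ∠V_total = 53.3°.

V_total = 156.1∠53.3° V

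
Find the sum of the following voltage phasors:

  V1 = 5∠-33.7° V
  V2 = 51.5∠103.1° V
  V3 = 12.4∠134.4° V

Step 1 — Convert each phasor to rectangular form:
  V1 = 5·(cos(-33.7°) + j·sin(-33.7°)) = 4.16 - j2.774 V
  V2 = 51.5·(cos(103.1°) + j·sin(103.1°)) = -11.67 + j50.16 V
  V3 = 12.4·(cos(134.4°) + j·sin(134.4°)) = -8.676 + j8.859 V
Step 2 — Sum components: V_total = -16.19 + j56.25 V.
Step 3 — Convert to polar: |V_total| = 58.53 V, ∠V_total = 106.1°.

V_total = 58.53∠106.1° V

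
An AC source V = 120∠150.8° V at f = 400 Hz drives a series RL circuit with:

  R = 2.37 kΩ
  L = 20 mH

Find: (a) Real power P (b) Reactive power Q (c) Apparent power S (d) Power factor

Step 1 — Angular frequency: ω = 2π·f = 2π·400 = 2513 rad/s.
Step 2 — Component impedances:
  R: Z = R = 2370 Ω
  L: Z = jωL = j·2513·0.02 = 0 + j50.27 Ω
Step 3 — Series combination: Z_total = R + L = 2370 + j50.27 Ω = 2371∠1.2° Ω.
Step 4 — Source phasor: V = 120∠150.8° V = -104.8 + j58.54 V.
Step 5 — Current: I = V / Z = -0.04366 + j0.02563 A = 0.05062∠149.6° A.
Step 6 — Complex power: S = V·I* = 6.073 + j0.1288 VA.
Step 7 — Real power: P = Re(S) = 6.073 W.
Step 8 — Reactive power: Q = Im(S) = 0.1288 VAR.
Step 9 — Apparent power: |S| = 6.075 VA.
Step 10 — Power factor: PF = P/|S| = 0.9998 (lagging).

(a) P = 6.073 W  (b) Q = 0.1288 VAR  (c) S = 6.075 VA  (d) PF = 0.9998 (lagging)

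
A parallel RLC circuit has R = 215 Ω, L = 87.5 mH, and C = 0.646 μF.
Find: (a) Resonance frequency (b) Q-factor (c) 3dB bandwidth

Step 1 — Resonance: ω₀ = 1/√(LC) = 1/√(0.0875·6.46e-07) = 4206 rad/s.
Step 2 — f₀ = ω₀/(2π) = 669.4 Hz.
Step 3 — Parallel Q: Q = R/(ω₀L) = 215/(4206·0.0875) = 0.5842.
Step 4 — Bandwidth: Δω = ω₀/Q = 7200 rad/s; BW = Δω/(2π) = 1146 Hz.

(a) f₀ = 669.4 Hz  (b) Q = 0.5842  (c) BW = 1146 Hz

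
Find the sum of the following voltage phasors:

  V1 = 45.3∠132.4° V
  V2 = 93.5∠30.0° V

Step 1 — Convert each phasor to rectangular form:
  V1 = 45.3·(cos(132.4°) + j·sin(132.4°)) = -30.55 + j33.45 V
  V2 = 93.5·(cos(30.0°) + j·sin(30.0°)) = 80.97 + j46.75 V
Step 2 — Sum components: V_total = 50.43 + j80.2 V.
Step 3 — Convert to polar: |V_total| = 94.74 V, ∠V_total = 57.8°.

V_total = 94.74∠57.8° V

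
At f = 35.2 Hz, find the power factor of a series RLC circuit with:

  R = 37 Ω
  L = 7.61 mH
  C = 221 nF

Step 1 — Angular frequency: ω = 2π·f = 2π·35.2 = 221.2 rad/s.
Step 2 — Component impedances:
  R: Z = R = 37 Ω
  L: Z = jωL = j·221.2·0.00761 = 0 + j1.683 Ω
  C: Z = 1/(jωC) = -j/(ω·C) = 0 - j2.046e+04 Ω
Step 3 — Series combination: Z_total = R + L + C = 37 - j2.046e+04 Ω = 2.046e+04∠-89.9° Ω.
Step 4 — Power factor: PF = cos(φ) = Re(Z)/|Z| = 37/20457 = 0.001809.
Step 5 — Type: Im(Z) = -2.046e+04 ⇒ leading (phase φ = -89.9°).

PF = 0.001809 (leading, φ = -89.9°)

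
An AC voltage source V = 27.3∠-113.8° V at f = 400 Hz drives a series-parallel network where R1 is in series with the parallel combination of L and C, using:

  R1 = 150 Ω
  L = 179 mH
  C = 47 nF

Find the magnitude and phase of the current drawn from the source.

Step 1 — Angular frequency: ω = 2π·f = 2π·400 = 2513 rad/s.
Step 2 — Component impedances:
  R1: Z = R = 150 Ω
  L: Z = jωL = j·2513·0.179 = 0 + j449.9 Ω
  C: Z = 1/(jωC) = -j/(ω·C) = 0 - j8466 Ω
Step 3 — Parallel branch: L || C = 1/(1/L + 1/C) = 0 + j475.1 Ω.
Step 4 — Series with R1: Z_total = R1 + (L || C) = 150 + j475.1 Ω = 498.2∠72.5° Ω.
Step 5 — Source phasor: V = 27.3∠-113.8° V = -11.02 - j24.98 V.
Step 6 — Ohm's law: I = V / Z_total = (-11.02 - j24.98) / (150 + j475.1) = -0.05446 + j0.005992 A.
Step 7 — Convert to polar: |I| = 0.05479 A, ∠I = 173.7°.

I = 0.05479∠173.7° A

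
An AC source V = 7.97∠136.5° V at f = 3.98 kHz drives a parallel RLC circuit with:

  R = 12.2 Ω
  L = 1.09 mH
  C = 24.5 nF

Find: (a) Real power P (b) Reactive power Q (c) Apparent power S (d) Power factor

Step 1 — Angular frequency: ω = 2π·f = 2π·3980 = 2.501e+04 rad/s.
Step 2 — Component impedances:
  R: Z = R = 12.2 Ω
  L: Z = jωL = j·2.501e+04·0.00109 = 0 + j27.26 Ω
  C: Z = 1/(jωC) = -j/(ω·C) = 0 - j1632 Ω
Step 3 — Parallel combination: 1/Z_total = 1/R + 1/L + 1/C; Z_total = 10.22 + j4.498 Ω = 11.17∠23.8° Ω.
Step 4 — Source phasor: V = 7.97∠136.5° V = -5.781 + j5.486 V.
Step 5 — Current: I = V / Z = -0.276 + j0.6582 A = 0.7137∠112.7° A.
Step 6 — Complex power: S = V·I* = 5.207 + j2.291 VA.
Step 7 — Real power: P = Re(S) = 5.207 W.
Step 8 — Reactive power: Q = Im(S) = 2.291 VAR.
Step 9 — Apparent power: |S| = 5.689 VA.
Step 10 — Power factor: PF = P/|S| = 0.9153 (lagging).

(a) P = 5.207 W  (b) Q = 2.291 VAR  (c) S = 5.689 VA  (d) PF = 0.9153 (lagging)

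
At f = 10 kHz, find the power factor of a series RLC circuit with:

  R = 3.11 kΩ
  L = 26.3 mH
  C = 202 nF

Step 1 — Angular frequency: ω = 2π·f = 2π·1e+04 = 6.283e+04 rad/s.
Step 2 — Component impedances:
  R: Z = R = 3110 Ω
  L: Z = jωL = j·6.283e+04·0.0263 = 0 + j1652 Ω
  C: Z = 1/(jωC) = -j/(ω·C) = 0 - j78.79 Ω
Step 3 — Series combination: Z_total = R + L + C = 3110 + j1574 Ω = 3485∠26.8° Ω.
Step 4 — Power factor: PF = cos(φ) = Re(Z)/|Z| = 3110/3485.5 = 0.8923.
Step 5 — Type: Im(Z) = 1574 ⇒ lagging (phase φ = 26.8°).

PF = 0.8923 (lagging, φ = 26.8°)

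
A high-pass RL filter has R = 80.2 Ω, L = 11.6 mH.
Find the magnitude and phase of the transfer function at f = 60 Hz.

Step 1 — Angular frequency: ω = 2π·60 = 377 rad/s.
Step 2 — Transfer function: H(jω) = jωL/(R + jωL).
Step 3 — Numerator jωL = j·4.373; denominator R + jωL = 80.2 + j4.373.
Step 4 — H = 0.002964 + j0.05437.
Step 5 — Magnitude: |H| = 0.05445 (-25.3 dB); phase: φ = 86.9°.

|H| = 0.05445 (-25.3 dB), φ = 86.9°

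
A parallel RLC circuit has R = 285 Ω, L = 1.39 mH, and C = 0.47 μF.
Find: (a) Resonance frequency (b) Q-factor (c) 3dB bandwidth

Step 1 — Resonance: ω₀ = 1/√(LC) = 1/√(0.00139·4.7e-07) = 3.912e+04 rad/s.
Step 2 — f₀ = ω₀/(2π) = 6227 Hz.
Step 3 — Parallel Q: Q = R/(ω₀L) = 285/(3.912e+04·0.00139) = 5.241.
Step 4 — Bandwidth: Δω = ω₀/Q = 7465 rad/s; BW = Δω/(2π) = 1188 Hz.

(a) f₀ = 6227 Hz  (b) Q = 5.241  (c) BW = 1188 Hz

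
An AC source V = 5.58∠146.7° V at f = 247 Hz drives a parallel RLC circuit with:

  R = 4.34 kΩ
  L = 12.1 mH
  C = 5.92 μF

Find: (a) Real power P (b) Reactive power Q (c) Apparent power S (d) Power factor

Step 1 — Angular frequency: ω = 2π·f = 2π·247 = 1552 rad/s.
Step 2 — Component impedances:
  R: Z = R = 4340 Ω
  L: Z = jωL = j·1552·0.0121 = 0 + j18.78 Ω
  C: Z = 1/(jωC) = -j/(ω·C) = 0 - j108.8 Ω
Step 3 — Parallel combination: 1/Z_total = 1/R + 1/L + 1/C; Z_total = 0.1187 + j22.69 Ω = 22.69∠89.7° Ω.
Step 4 — Source phasor: V = 5.58∠146.7° V = -4.664 + j3.064 V.
Step 5 — Current: I = V / Z = 0.1339 + j0.2062 A = 0.2459∠57.0° A.
Step 6 — Complex power: S = V·I* = 0.007174 + j1.372 VA.
Step 7 — Real power: P = Re(S) = 0.007174 W.
Step 8 — Reactive power: Q = Im(S) = 1.372 VAR.
Step 9 — Apparent power: |S| = 1.372 VA.
Step 10 — Power factor: PF = P/|S| = 0.005229 (lagging).

(a) P = 0.007174 W  (b) Q = 1.372 VAR  (c) S = 1.372 VA  (d) PF = 0.005229 (lagging)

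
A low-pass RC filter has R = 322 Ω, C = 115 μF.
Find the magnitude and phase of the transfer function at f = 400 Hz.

Step 1 — Angular frequency: ω = 2π·400 = 2513 rad/s.
Step 2 — Transfer function: H(jω) = 1/(1 + jωRC).
Step 3 — Denominator: 1 + jωRC = 1 + j·2513·322·0.000115 = 1 + j93.07.
Step 4 — H = 0.0001154 - j0.01074.
Step 5 — Magnitude: |H| = 0.01074 (-39.4 dB); phase: φ = -89.4°.

|H| = 0.01074 (-39.4 dB), φ = -89.4°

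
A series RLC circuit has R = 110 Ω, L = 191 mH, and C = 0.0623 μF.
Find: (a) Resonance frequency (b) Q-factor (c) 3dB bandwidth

Step 1 — Resonance condition Im(Z)=0 gives ω₀ = 1/√(LC).
Step 2 — ω₀ = 1/√(0.191·6.23e-08) = 9167 rad/s.
Step 3 — f₀ = ω₀/(2π) = 1459 Hz.
Step 4 — Series Q: Q = ω₀L/R = 9167·0.191/110 = 15.92.
Step 5 — 3dB bandwidth: Δω = ω₀/Q = 575.9 rad/s; BW = Δω/(2π) = 91.66 Hz.

(a) f₀ = 1459 Hz  (b) Q = 15.92  (c) BW = 91.66 Hz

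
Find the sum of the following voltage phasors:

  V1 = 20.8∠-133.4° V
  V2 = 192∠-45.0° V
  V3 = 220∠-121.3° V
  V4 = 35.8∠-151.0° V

Step 1 — Convert each phasor to rectangular form:
  V1 = 20.8·(cos(-133.4°) + j·sin(-133.4°)) = -14.29 - j15.11 V
  V2 = 192·(cos(-45.0°) + j·sin(-45.0°)) = 135.8 - j135.8 V
  V3 = 220·(cos(-121.3°) + j·sin(-121.3°)) = -114.3 - j188 V
  V4 = 35.8·(cos(-151.0°) + j·sin(-151.0°)) = -31.31 - j17.36 V
Step 2 — Sum components: V_total = -24.13 - j356.2 V.
Step 3 — Convert to polar: |V_total| = 357 V, ∠V_total = -93.9°.

V_total = 357∠-93.9° V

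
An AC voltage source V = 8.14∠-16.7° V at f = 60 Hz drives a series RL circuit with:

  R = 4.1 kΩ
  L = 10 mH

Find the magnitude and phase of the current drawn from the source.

Step 1 — Angular frequency: ω = 2π·f = 2π·60 = 377 rad/s.
Step 2 — Component impedances:
  R: Z = R = 4100 Ω
  L: Z = jωL = j·377·0.01 = 0 + j3.77 Ω
Step 3 — Series combination: Z_total = R + L = 4100 + j3.77 Ω = 4100∠0.1° Ω.
Step 4 — Source phasor: V = 8.14∠-16.7° V = 7.797 - j2.339 V.
Step 5 — Ohm's law: I = V / Z_total = (7.797 - j2.339) / (4100 + j3.77) = 0.001901 - j0.0005723 A.
Step 6 — Convert to polar: |I| = 0.001985 A, ∠I = -16.8°.

I = 0.001985∠-16.8° A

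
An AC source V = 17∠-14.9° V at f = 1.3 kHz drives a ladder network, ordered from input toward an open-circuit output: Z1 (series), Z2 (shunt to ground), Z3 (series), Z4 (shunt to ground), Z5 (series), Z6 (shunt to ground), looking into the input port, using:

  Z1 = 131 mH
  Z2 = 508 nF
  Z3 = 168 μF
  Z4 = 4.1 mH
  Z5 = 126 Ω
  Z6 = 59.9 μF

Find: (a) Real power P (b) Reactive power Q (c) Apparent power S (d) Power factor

Step 1 — Angular frequency: ω = 2π·f = 2π·1300 = 8168 rad/s.
Step 2 — Component impedances:
  Z1: Z = jωL = j·8168·0.131 = 0 + j1070 Ω
  Z2: Z = 1/(jωC) = -j/(ω·C) = 0 - j241 Ω
  Z3: Z = 1/(jωC) = -j/(ω·C) = 0 - j0.7287 Ω
  Z4: Z = jωL = j·8168·0.0041 = 0 + j33.49 Ω
  Z5: Z = R = 126 Ω
  Z6: Z = 1/(jωC) = -j/(ω·C) = 0 - j2.044 Ω
Step 3 — Ladder network (open output): work backward from the far end, alternating series and parallel combinations. Z_in = 10.98 + j1105 Ω = 1105∠89.4° Ω.
Step 4 — Source phasor: V = 17∠-14.9° V = 16.43 - j4.371 V.
Step 5 — Current: I = V / Z = -0.003809 - j0.01491 A = 0.01539∠-104.3° A.
Step 6 — Complex power: S = V·I* = 0.002601 + j0.2616 VA.
Step 7 — Real power: P = Re(S) = 0.002601 W.
Step 8 — Reactive power: Q = Im(S) = 0.2616 VAR.
Step 9 — Apparent power: |S| = 0.2616 VA.
Step 10 — Power factor: PF = P/|S| = 0.009942 (lagging).

(a) P = 0.002601 W  (b) Q = 0.2616 VAR  (c) S = 0.2616 VA  (d) PF = 0.009942 (lagging)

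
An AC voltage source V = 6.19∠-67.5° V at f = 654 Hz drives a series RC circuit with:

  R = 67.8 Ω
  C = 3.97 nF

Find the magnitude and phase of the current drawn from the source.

Step 1 — Angular frequency: ω = 2π·f = 2π·654 = 4109 rad/s.
Step 2 — Component impedances:
  R: Z = R = 67.8 Ω
  C: Z = 1/(jωC) = -j/(ω·C) = 0 - j6.13e+04 Ω
Step 3 — Series combination: Z_total = R + C = 67.8 - j6.13e+04 Ω = 6.13e+04∠-89.9° Ω.
Step 4 — Source phasor: V = 6.19∠-67.5° V = 2.369 - j5.719 V.
Step 5 — Ohm's law: I = V / Z_total = (2.369 - j5.719) / (67.8 - j6.13e+04) = 9.334e-05 + j3.854e-05 A.
Step 6 — Convert to polar: |I| = 0.000101 A, ∠I = 22.4°.

I = 0.000101∠22.4° A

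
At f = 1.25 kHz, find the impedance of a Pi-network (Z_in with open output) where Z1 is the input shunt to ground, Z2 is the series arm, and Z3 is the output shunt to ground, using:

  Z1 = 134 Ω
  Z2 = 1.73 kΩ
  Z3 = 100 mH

Step 1 — Angular frequency: ω = 2π·f = 2π·1250 = 7854 rad/s.
Step 2 — Component impedances:
  Z1: Z = R = 134 Ω
  Z2: Z = R = 1730 Ω
  Z3: Z = jωL = j·7854·0.1 = 0 + j785.4 Ω
Step 3 — With open output, the series arm Z2 and the output shunt Z3 appear in series to ground: Z2 + Z3 = 1730 + j785.4 Ω.
Step 4 — Parallel with input shunt Z1: Z_in = Z1 || (Z2 + Z3) = 125.8 + j3.447 Ω = 125.9∠1.6° Ω.

Z = 125.8 + j3.447 Ω = 125.9∠1.6° Ω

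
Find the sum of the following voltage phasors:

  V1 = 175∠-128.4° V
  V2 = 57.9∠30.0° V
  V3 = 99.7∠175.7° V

Step 1 — Convert each phasor to rectangular form:
  V1 = 175·(cos(-128.4°) + j·sin(-128.4°)) = -108.7 - j137.1 V
  V2 = 57.9·(cos(30.0°) + j·sin(30.0°)) = 50.14 + j28.95 V
  V3 = 99.7·(cos(175.7°) + j·sin(175.7°)) = -99.42 + j7.475 V
Step 2 — Sum components: V_total = -158 - j100.7 V.
Step 3 — Convert to polar: |V_total| = 187.4 V, ∠V_total = -147.5°.

V_total = 187.4∠-147.5° V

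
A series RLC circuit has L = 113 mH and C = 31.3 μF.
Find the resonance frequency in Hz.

Step 1 — Resonance condition Im(Z)=0 gives ω₀ = 1/√(LC).
Step 2 — ω₀ = 1/√(0.113·3.13e-05) = 531.7 rad/s.
Step 3 — f₀ = ω₀/(2π) = 84.63 Hz.

f₀ = 84.63 Hz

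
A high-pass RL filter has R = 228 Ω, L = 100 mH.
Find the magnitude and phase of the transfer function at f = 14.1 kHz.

Step 1 — Angular frequency: ω = 2π·1.41e+04 = 8.859e+04 rad/s.
Step 2 — Transfer function: H(jω) = jωL/(R + jωL).
Step 3 — Numerator jωL = j·8859; denominator R + jωL = 228 + j8859.
Step 4 — H = 0.9993 + j0.02572.
Step 5 — Magnitude: |H| = 0.9997 (-0.0 dB); phase: φ = 1.5°.

|H| = 0.9997 (-0.0 dB), φ = 1.5°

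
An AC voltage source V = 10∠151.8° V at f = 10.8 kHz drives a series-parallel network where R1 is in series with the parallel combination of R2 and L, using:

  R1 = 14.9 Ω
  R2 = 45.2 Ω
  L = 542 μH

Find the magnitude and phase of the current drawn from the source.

Step 1 — Angular frequency: ω = 2π·f = 2π·1.08e+04 = 6.786e+04 rad/s.
Step 2 — Component impedances:
  R1: Z = R = 14.9 Ω
  R2: Z = R = 45.2 Ω
  L: Z = jωL = j·6.786e+04·0.000542 = 0 + j36.78 Ω
Step 3 — Parallel branch: R2 || L = 1/(1/R2 + 1/L) = 18.01 + j22.13 Ω.
Step 4 — Series with R1: Z_total = R1 + (R2 || L) = 32.91 + j22.13 Ω = 39.65∠33.9° Ω.
Step 5 — Source phasor: V = 10∠151.8° V = -8.813 + j4.726 V.
Step 6 — Ohm's law: I = V / Z_total = (-8.813 + j4.726) / (32.91 + j22.13) = -0.1179 + j0.2229 A.
Step 7 — Convert to polar: |I| = 0.2522 A, ∠I = 117.9°.

I = 0.2522∠117.9° A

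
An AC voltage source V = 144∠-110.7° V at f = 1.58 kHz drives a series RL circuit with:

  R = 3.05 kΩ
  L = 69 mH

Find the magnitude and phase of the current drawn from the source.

Step 1 — Angular frequency: ω = 2π·f = 2π·1580 = 9927 rad/s.
Step 2 — Component impedances:
  R: Z = R = 3050 Ω
  L: Z = jωL = j·9927·0.069 = 0 + j685 Ω
Step 3 — Series combination: Z_total = R + L = 3050 + j685 Ω = 3126∠12.7° Ω.
Step 4 — Source phasor: V = 144∠-110.7° V = -50.9 - j134.7 V.
Step 5 — Ohm's law: I = V / Z_total = (-50.9 - j134.7) / (3050 + j685) = -0.02533 - j0.03848 A.
Step 6 — Convert to polar: |I| = 0.04607 A, ∠I = -123.4°.

I = 0.04607∠-123.4° A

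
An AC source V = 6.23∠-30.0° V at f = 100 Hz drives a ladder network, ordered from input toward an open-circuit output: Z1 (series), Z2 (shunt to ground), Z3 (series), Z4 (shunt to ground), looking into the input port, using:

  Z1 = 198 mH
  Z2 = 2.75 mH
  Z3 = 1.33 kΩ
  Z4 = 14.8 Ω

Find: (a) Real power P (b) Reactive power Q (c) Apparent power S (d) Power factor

Step 1 — Angular frequency: ω = 2π·f = 2π·100 = 628.3 rad/s.
Step 2 — Component impedances:
  Z1: Z = jωL = j·628.3·0.198 = 0 + j124.4 Ω
  Z2: Z = jωL = j·628.3·0.00275 = 0 + j1.728 Ω
  Z3: Z = R = 1330 Ω
  Z4: Z = R = 14.8 Ω
Step 3 — Ladder network (open output): work backward from the far end, alternating series and parallel combinations. Z_in = 0.00222 + j126.1 Ω = 126.1∠90.0° Ω.
Step 4 — Source phasor: V = 6.23∠-30.0° V = 5.395 - j3.115 V.
Step 5 — Current: I = V / Z = -0.0247 - j0.04277 A = 0.04939∠-120.0° A.
Step 6 — Complex power: S = V·I* = 5.416e-06 + j0.3077 VA.
Step 7 — Real power: P = Re(S) = 5.416e-06 W.
Step 8 — Reactive power: Q = Im(S) = 0.3077 VAR.
Step 9 — Apparent power: |S| = 0.3077 VA.
Step 10 — Power factor: PF = P/|S| = 1.76e-05 (lagging).

(a) P = 5.416e-06 W  (b) Q = 0.3077 VAR  (c) S = 0.3077 VA  (d) PF = 1.76e-05 (lagging)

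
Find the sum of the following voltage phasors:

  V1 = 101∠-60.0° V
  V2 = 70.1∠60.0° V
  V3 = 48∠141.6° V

Step 1 — Convert each phasor to rectangular form:
  V1 = 101·(cos(-60.0°) + j·sin(-60.0°)) = 50.5 - j87.47 V
  V2 = 70.1·(cos(60.0°) + j·sin(60.0°)) = 35.05 + j60.71 V
  V3 = 48·(cos(141.6°) + j·sin(141.6°)) = -37.62 + j29.82 V
Step 2 — Sum components: V_total = 47.93 + j3.055 V.
Step 3 — Convert to polar: |V_total| = 48.03 V, ∠V_total = 3.6°.

V_total = 48.03∠3.6° V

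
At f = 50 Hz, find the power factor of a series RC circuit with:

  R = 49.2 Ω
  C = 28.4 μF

Step 1 — Angular frequency: ω = 2π·f = 2π·50 = 314.2 rad/s.
Step 2 — Component impedances:
  R: Z = R = 49.2 Ω
  C: Z = 1/(jωC) = -j/(ω·C) = 0 - j112.1 Ω
Step 3 — Series combination: Z_total = R + C = 49.2 - j112.1 Ω = 122.4∠-66.3° Ω.
Step 4 — Power factor: PF = cos(φ) = Re(Z)/|Z| = 49.2/122.404 = 0.4019.
Step 5 — Type: Im(Z) = -112.1 ⇒ leading (phase φ = -66.3°).

PF = 0.4019 (leading, φ = -66.3°)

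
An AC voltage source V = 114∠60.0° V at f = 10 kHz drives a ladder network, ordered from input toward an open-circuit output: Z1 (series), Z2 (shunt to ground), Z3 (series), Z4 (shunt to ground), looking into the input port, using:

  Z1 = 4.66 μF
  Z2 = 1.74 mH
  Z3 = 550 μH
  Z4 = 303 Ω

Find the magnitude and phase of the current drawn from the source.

Step 1 — Angular frequency: ω = 2π·f = 2π·1e+04 = 6.283e+04 rad/s.
Step 2 — Component impedances:
  Z1: Z = 1/(jωC) = -j/(ω·C) = 0 - j3.415 Ω
  Z2: Z = jωL = j·6.283e+04·0.00174 = 0 + j109.3 Ω
  Z3: Z = jωL = j·6.283e+04·0.00055 = 0 + j34.56 Ω
  Z4: Z = R = 303 Ω
Step 3 — Ladder network (open output): work backward from the far end, alternating series and parallel combinations. Z_in = 32.19 + j90.63 Ω = 96.17∠70.4° Ω.
Step 4 — Source phasor: V = 114∠60.0° V = 57 + j98.73 V.
Step 5 — Ohm's law: I = V / Z_total = (57 + j98.73) / (32.19 + j90.63) = 1.166 - j0.2149 A.
Step 6 — Convert to polar: |I| = 1.185 A, ∠I = -10.4°.

I = 1.185∠-10.4° A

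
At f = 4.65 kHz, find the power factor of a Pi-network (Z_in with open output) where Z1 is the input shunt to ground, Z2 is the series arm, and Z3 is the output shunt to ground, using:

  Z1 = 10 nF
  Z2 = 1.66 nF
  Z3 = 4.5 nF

Step 1 — Angular frequency: ω = 2π·f = 2π·4650 = 2.922e+04 rad/s.
Step 2 — Component impedances:
  Z1: Z = 1/(jωC) = -j/(ω·C) = 0 - j3423 Ω
  Z2: Z = 1/(jωC) = -j/(ω·C) = 0 - j2.062e+04 Ω
  Z3: Z = 1/(jωC) = -j/(ω·C) = 0 - j7606 Ω
Step 3 — With open output, the series arm Z2 and the output shunt Z3 appear in series to ground: Z2 + Z3 = 0 - j2.822e+04 Ω.
Step 4 — Parallel with input shunt Z1: Z_in = Z1 || (Z2 + Z3) = 0 - j3053 Ω = 3053∠-90.0° Ω.
Step 5 — Power factor: PF = cos(φ) = Re(Z)/|Z| = 0/3053 = 0.
Step 6 — Type: Im(Z) = -3053 ⇒ leading (phase φ = -90.0°).

PF = 0 (leading, φ = -90.0°)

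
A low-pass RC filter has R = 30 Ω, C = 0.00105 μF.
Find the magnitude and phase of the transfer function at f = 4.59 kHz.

Step 1 — Angular frequency: ω = 2π·4590 = 2.884e+04 rad/s.
Step 2 — Transfer function: H(jω) = 1/(1 + jωRC).
Step 3 — Denominator: 1 + jωRC = 1 + j·2.884e+04·30·1.05e-09 = 1 + j0.0009085.
Step 4 — H = 1 - j0.0009085.
Step 5 — Magnitude: |H| = 1 (-0.0 dB); phase: φ = -0.1°.

|H| = 1 (-0.0 dB), φ = -0.1°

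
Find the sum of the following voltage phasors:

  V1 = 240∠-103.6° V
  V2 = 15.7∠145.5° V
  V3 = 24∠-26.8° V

Step 1 — Convert each phasor to rectangular form:
  V1 = 240·(cos(-103.6°) + j·sin(-103.6°)) = -56.43 - j233.3 V
  V2 = 15.7·(cos(145.5°) + j·sin(145.5°)) = -12.94 + j8.893 V
  V3 = 24·(cos(-26.8°) + j·sin(-26.8°)) = 21.42 - j10.82 V
Step 2 — Sum components: V_total = -47.95 - j235.2 V.
Step 3 — Convert to polar: |V_total| = 240 V, ∠V_total = -101.5°.

V_total = 240∠-101.5° V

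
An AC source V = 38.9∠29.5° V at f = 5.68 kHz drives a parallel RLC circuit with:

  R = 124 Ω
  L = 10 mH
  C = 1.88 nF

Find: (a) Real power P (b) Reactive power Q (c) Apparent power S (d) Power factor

Step 1 — Angular frequency: ω = 2π·f = 2π·5680 = 3.569e+04 rad/s.
Step 2 — Component impedances:
  R: Z = R = 124 Ω
  L: Z = jωL = j·3.569e+04·0.01 = 0 + j356.9 Ω
  C: Z = 1/(jωC) = -j/(ω·C) = 0 - j1.49e+04 Ω
Step 3 — Parallel combination: 1/Z_total = 1/R + 1/L + 1/C; Z_total = 111.2 + j37.71 Ω = 117.4∠18.7° Ω.
Step 4 — Source phasor: V = 38.9∠29.5° V = 33.86 + j19.16 V.
Step 5 — Current: I = V / Z = 0.3254 + j0.06188 A = 0.3313∠10.8° A.
Step 6 — Complex power: S = V·I* = 12.2 + j4.139 VA.
Step 7 — Real power: P = Re(S) = 12.2 W.
Step 8 — Reactive power: Q = Im(S) = 4.139 VAR.
Step 9 — Apparent power: |S| = 12.89 VA.
Step 10 — Power factor: PF = P/|S| = 0.947 (lagging).

(a) P = 12.2 W  (b) Q = 4.139 VAR  (c) S = 12.89 VA  (d) PF = 0.947 (lagging)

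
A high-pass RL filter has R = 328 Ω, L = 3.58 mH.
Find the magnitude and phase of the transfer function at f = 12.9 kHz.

Step 1 — Angular frequency: ω = 2π·1.29e+04 = 8.105e+04 rad/s.
Step 2 — Transfer function: H(jω) = jωL/(R + jωL).
Step 3 — Numerator jωL = j·290.2; denominator R + jωL = 328 + j290.2.
Step 4 — H = 0.439 + j0.4963.
Step 5 — Magnitude: |H| = 0.6626 (-3.6 dB); phase: φ = 48.5°.

|H| = 0.6626 (-3.6 dB), φ = 48.5°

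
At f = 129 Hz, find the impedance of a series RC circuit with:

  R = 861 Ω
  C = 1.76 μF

Step 1 — Angular frequency: ω = 2π·f = 2π·129 = 810.5 rad/s.
Step 2 — Component impedances:
  R: Z = R = 861 Ω
  C: Z = 1/(jωC) = -j/(ω·C) = 0 - j701 Ω
Step 3 — Series combination: Z_total = R + C = 861 - j701 Ω = 1110∠-39.2° Ω.

Z = 861 - j701 Ω = 1110∠-39.2° Ω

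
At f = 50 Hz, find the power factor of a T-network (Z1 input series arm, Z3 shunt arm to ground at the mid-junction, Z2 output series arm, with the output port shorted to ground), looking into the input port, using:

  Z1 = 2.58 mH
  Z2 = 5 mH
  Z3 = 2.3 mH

Step 1 — Angular frequency: ω = 2π·f = 2π·50 = 314.2 rad/s.
Step 2 — Component impedances:
  Z1: Z = jωL = j·314.2·0.00258 = 0 + j0.8105 Ω
  Z2: Z = jωL = j·314.2·0.005 = 0 + j1.571 Ω
  Z3: Z = jωL = j·314.2·0.0023 = 0 + j0.7226 Ω
Step 3 — With the output port shorted to ground, the output series arm Z2 runs from the junction to ground; the shunt arm Z3 also runs from the junction to ground. They appear in parallel: Z3 || Z2 = 0 + j0.4949 Ω.
Step 4 — Series with input arm Z1: Z_in = Z1 + (Z3 || Z2) = 0 + j1.305 Ω = 1.305∠90.0° Ω.
Step 5 — Power factor: PF = cos(φ) = Re(Z)/|Z| = 0/1.305 = 0.
Step 6 — Type: Im(Z) = 1.305 ⇒ lagging (phase φ = 90.0°).

PF = 0 (lagging, φ = 90.0°)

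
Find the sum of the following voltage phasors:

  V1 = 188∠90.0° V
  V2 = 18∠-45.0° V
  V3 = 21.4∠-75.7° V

Step 1 — Convert each phasor to rectangular form:
  V1 = 188·(cos(90.0°) + j·sin(90.0°)) = 0 + j188 V
  V2 = 18·(cos(-45.0°) + j·sin(-45.0°)) = 12.73 - j12.73 V
  V3 = 21.4·(cos(-75.7°) + j·sin(-75.7°)) = 5.286 - j20.74 V
Step 2 — Sum components: V_total = 18.01 + j154.5 V.
Step 3 — Convert to polar: |V_total| = 155.6 V, ∠V_total = 83.4°.

V_total = 155.6∠83.4° V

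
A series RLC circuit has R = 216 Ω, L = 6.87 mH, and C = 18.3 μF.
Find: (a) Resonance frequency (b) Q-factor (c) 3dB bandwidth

Step 1 — Resonance: ω₀ = 1/√(LC) = 1/√(0.00687·1.83e-05) = 2820 rad/s.
Step 2 — f₀ = ω₀/(2π) = 448.9 Hz.
Step 3 — Series Q: Q = ω₀L/R = 2820·0.00687/216 = 0.0897.
Step 4 — Bandwidth: Δω = ω₀/Q = 3.144e+04 rad/s; BW = Δω/(2π) = 5004 Hz.

(a) f₀ = 448.9 Hz  (b) Q = 0.0897  (c) BW = 5004 Hz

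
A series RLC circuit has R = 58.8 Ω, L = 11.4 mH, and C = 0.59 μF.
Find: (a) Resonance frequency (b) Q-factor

Step 1 — Resonance condition Im(Z)=0 gives ω₀ = 1/√(LC).
Step 2 — ω₀ = 1/√(0.0114·5.9e-07) = 1.219e+04 rad/s.
Step 3 — f₀ = ω₀/(2π) = 1941 Hz.
Step 4 — Series Q: Q = ω₀L/R = 1.219e+04·0.0114/58.8 = 2.364.

(a) f₀ = 1941 Hz  (b) Q = 2.364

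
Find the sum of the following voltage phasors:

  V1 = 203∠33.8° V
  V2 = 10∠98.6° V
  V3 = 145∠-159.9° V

Step 1 — Convert each phasor to rectangular form:
  V1 = 203·(cos(33.8°) + j·sin(33.8°)) = 168.7 + j112.9 V
  V2 = 10·(cos(98.6°) + j·sin(98.6°)) = -1.495 + j9.888 V
  V3 = 145·(cos(-159.9°) + j·sin(-159.9°)) = -136.2 - j49.83 V
Step 2 — Sum components: V_total = 31.03 + j72.98 V.
Step 3 — Convert to polar: |V_total| = 79.31 V, ∠V_total = 67.0°.

V_total = 79.31∠67.0° V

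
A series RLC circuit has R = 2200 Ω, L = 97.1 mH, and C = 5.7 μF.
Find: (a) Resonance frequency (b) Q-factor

Step 1 — Resonance condition Im(Z)=0 gives ω₀ = 1/√(LC).
Step 2 — ω₀ = 1/√(0.0971·5.7e-06) = 1344 rad/s.
Step 3 — f₀ = ω₀/(2π) = 213.9 Hz.
Step 4 — Series Q: Q = ω₀L/R = 1344·0.0971/2200 = 0.05933.

(a) f₀ = 213.9 Hz  (b) Q = 0.05933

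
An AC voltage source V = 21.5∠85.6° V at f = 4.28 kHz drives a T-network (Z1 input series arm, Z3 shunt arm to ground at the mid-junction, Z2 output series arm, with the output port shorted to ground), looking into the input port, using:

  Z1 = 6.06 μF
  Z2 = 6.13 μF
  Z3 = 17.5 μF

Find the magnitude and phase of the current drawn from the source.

Step 1 — Angular frequency: ω = 2π·f = 2π·4280 = 2.689e+04 rad/s.
Step 2 — Component impedances:
  Z1: Z = 1/(jωC) = -j/(ω·C) = 0 - j6.136 Ω
  Z2: Z = 1/(jωC) = -j/(ω·C) = 0 - j6.066 Ω
  Z3: Z = 1/(jωC) = -j/(ω·C) = 0 - j2.125 Ω
Step 3 — With the output port shorted to ground, the output series arm Z2 runs from the junction to ground; the shunt arm Z3 also runs from the junction to ground. They appear in parallel: Z3 || Z2 = 0 - j1.574 Ω.
Step 4 — Series with input arm Z1: Z_in = Z1 + (Z3 || Z2) = 0 - j7.71 Ω = 7.71∠-90.0° Ω.
Step 5 — Source phasor: V = 21.5∠85.6° V = 1.649 + j21.44 V.
Step 6 — Ohm's law: I = V / Z_total = (1.649 + j21.44) / (0 - j7.71) = -2.78 + j0.2139 A.
Step 7 — Convert to polar: |I| = 2.789 A, ∠I = 175.6°.

I = 2.789∠175.6° A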